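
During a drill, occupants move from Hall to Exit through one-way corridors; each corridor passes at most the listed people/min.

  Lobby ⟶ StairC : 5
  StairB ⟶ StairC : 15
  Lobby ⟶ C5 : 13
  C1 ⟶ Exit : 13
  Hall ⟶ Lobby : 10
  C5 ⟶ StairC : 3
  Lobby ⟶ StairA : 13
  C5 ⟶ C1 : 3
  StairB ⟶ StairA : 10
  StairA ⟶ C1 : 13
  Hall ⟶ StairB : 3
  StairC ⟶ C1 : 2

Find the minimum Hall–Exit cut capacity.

Augment Hall→StairB→StairC→C1→Exit: bottleneck 2, flow now 2.
Augment Hall→StairB→StairA→C1→Exit: bottleneck 1, flow now 3.
Augment Hall→Lobby→C5→C1→Exit: bottleneck 3, flow now 6.
Augment Hall→Lobby→StairA→C1→Exit: bottleneck 7, flow now 13.
No augmenting path remains; maximum flow = 13.
By max-flow min-cut, the minimum cut capacity equals the max flow.
In the residual graph, reachable from Hall: {Hall}.
Min-cut edges: Hall→StairB (3), Hall→Lobby (10); capacity 3 + 10 = 13.

13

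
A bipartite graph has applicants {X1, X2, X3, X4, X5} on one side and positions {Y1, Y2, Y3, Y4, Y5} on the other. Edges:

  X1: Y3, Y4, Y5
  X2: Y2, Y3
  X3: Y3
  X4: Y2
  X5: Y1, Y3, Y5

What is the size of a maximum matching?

Unit-capacity flow: source→left, listed edges, right→sink; max matching = max flow.
Augmenting path X1→Y3 (+1); matched 1.
Augmenting path X2→Y2 (+1); matched 2.
Augmenting path X5→Y1 (+1); matched 3.
Augmenting path X3→Y3→X1→Y4 (+1); matched 4.
No augmenting path remains; maximum matching = 4.
König certificate: {X1, X5, Y2, Y3} is a vertex cover of size 4 (every listed pair touches it), so no matching can be larger.

4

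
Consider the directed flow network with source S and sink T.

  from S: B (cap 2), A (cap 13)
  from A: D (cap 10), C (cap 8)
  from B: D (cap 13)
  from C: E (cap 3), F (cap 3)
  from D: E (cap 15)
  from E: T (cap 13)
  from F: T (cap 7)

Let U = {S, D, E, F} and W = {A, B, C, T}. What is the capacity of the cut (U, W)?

35

Edges leaving {S, D, E, F}: S→A (13), S→B (2), E→T (13), F→T (7).
Cut capacity = 13 + 2 + 13 + 7 = 35.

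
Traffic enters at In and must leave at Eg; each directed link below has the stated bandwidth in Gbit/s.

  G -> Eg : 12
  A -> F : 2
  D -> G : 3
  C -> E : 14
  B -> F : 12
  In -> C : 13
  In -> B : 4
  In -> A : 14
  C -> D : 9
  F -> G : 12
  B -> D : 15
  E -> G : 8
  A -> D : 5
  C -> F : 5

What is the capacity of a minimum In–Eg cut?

12

Augment In→A→D→G→Eg: bottleneck 3, flow now 3.
Augment In→A→F→G→Eg: bottleneck 2, flow now 5.
Augment In→B→F→G→Eg: bottleneck 4, flow now 9.
Augment In→C→E→G→Eg: bottleneck 3, flow now 12.
No augmenting path remains; maximum flow = 12.
By max-flow min-cut, the minimum cut capacity equals the max flow.
In the residual graph, reachable from In: {In, A, B, C, D, E, F, G}.
Min-cut edges: G→Eg (12); capacity 12 = 12.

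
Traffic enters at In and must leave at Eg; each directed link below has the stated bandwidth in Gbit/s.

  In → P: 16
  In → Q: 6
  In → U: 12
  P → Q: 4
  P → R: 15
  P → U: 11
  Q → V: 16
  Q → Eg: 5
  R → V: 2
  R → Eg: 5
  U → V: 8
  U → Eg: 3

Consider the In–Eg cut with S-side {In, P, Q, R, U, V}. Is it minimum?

Given cut capacity: 5 + 5 + 3 = 13.
Augment In→Q→Eg: bottleneck 5, flow now 5.
Augment In→U→Eg: bottleneck 3, flow now 8.
Augment In→P→R→Eg: bottleneck 5, flow now 13.
No augmenting path remains; maximum flow = 13.
Cut capacity 13 equals the max flow, so it is a minimum cut.

Yes — it is a minimum cut (capacity 13).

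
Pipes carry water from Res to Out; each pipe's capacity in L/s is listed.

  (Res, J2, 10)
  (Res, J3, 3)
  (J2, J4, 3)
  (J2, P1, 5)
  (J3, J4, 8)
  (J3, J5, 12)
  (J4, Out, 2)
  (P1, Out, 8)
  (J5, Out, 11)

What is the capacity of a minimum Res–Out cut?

10

Augment Res→J2→J4→Out: bottleneck 2, flow now 2.
Augment Res→J2→P1→Out: bottleneck 5, flow now 7.
Augment Res→J3→J5→Out: bottleneck 3, flow now 10.
No augmenting path remains; maximum flow = 10.
By max-flow min-cut, the minimum cut capacity equals the max flow.
In the residual graph, reachable from Res: {Res, J2, J4}.
Min-cut edges: Res→J3 (3), J2→P1 (5), J4→Out (2); capacity 3 + 5 + 2 = 10.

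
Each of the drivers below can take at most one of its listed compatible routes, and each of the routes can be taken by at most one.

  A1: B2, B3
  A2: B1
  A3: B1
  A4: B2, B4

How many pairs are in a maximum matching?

Unit-capacity flow: source→left, listed edges, right→sink; max matching = max flow.
Augmenting path A1→B2 (+1); matched 1.
Augmenting path A2→B1 (+1); matched 2.
Augmenting path A4→B4 (+1); matched 3.
No augmenting path remains; maximum matching = 3.
König certificate: {A1, A4, B1} is a vertex cover of size 3 (every listed pair touches it), so no matching can be larger.

3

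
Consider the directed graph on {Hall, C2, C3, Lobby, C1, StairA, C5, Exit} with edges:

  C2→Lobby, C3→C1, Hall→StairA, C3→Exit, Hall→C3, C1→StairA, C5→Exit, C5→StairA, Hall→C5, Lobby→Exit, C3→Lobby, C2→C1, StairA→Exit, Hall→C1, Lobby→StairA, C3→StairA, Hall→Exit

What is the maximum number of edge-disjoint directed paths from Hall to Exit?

4

Assign every edge capacity 1; by Menger, the answer equals the max flow.
Path Hall→Exit (+1); total 1.
Path Hall→C3→Exit (+1); total 2.
Path Hall→StairA→Exit (+1); total 3.
Path Hall→C5→Exit (+1); total 4.
No residual Hall→Exit path; max flow = 4.
Certifying cut of size 4: {Hall→C3, Hall→C5, Hall→Exit, StairA→Exit}.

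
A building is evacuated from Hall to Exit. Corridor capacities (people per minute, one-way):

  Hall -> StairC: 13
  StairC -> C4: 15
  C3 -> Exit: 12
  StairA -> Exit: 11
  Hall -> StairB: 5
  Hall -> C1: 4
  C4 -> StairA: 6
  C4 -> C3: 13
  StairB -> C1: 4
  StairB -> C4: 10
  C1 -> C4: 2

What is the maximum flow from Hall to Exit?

18

Augment Hall→StairC→C4→StairA→Exit: bottleneck 6, flow now 6.
Augment Hall→StairC→C4→C3→Exit: bottleneck 7, flow now 13.
Augment Hall→C1→C4→C3→Exit: bottleneck 2, flow now 15.
Augment Hall→StairB→C4→C3→Exit: bottleneck 3, flow now 18.
No augmenting path remains; maximum flow = 18.
In the residual graph, reachable from Hall: {Hall, StairC, C1, StairB, C4, C3}.
Min-cut edges: C4→StairA (6), C3→Exit (12); capacity 6 + 12 = 18.
This cut is saturated, so no flow can exceed 18.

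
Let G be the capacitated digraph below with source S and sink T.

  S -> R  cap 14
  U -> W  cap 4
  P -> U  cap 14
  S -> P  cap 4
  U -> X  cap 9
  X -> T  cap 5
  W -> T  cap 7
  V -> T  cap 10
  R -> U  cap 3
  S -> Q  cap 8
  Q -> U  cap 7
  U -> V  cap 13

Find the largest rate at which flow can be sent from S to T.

Augment S→P→U→V→T: bottleneck 4, flow now 4.
Augment S→Q→U→V→T: bottleneck 6, flow now 10.
Augment S→Q→U→W→T: bottleneck 1, flow now 11.
Augment S→R→U→W→T: bottleneck 3, flow now 14.
No augmenting path remains; maximum flow = 14.
In the residual graph, reachable from S: {S, Q, R}.
Min-cut edges: S→P (4), Q→U (7), R→U (3); capacity 4 + 7 + 3 = 14.
This cut is saturated, so no flow can exceed 14.

14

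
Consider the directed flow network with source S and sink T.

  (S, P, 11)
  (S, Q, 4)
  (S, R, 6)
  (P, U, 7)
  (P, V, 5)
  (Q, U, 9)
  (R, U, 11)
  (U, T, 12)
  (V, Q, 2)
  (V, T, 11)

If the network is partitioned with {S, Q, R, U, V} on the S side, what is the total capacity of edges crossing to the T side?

Edges leaving {S, Q, R, U, V}: S→P (11), U→T (12), V→T (11).
Cut capacity = 11 + 12 + 11 = 34.

34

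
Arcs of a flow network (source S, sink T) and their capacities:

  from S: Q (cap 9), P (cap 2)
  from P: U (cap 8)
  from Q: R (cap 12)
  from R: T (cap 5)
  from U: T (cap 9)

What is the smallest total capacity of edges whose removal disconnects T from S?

7

Augment S→P→U→T: bottleneck 2, flow now 2.
Augment S→Q→R→T: bottleneck 5, flow now 7.
No augmenting path remains; maximum flow = 7.
By max-flow min-cut, the minimum cut capacity equals the max flow.
In the residual graph, reachable from S: {S, Q, R}.
Min-cut edges: S→P (2), R→T (5); capacity 2 + 5 = 7.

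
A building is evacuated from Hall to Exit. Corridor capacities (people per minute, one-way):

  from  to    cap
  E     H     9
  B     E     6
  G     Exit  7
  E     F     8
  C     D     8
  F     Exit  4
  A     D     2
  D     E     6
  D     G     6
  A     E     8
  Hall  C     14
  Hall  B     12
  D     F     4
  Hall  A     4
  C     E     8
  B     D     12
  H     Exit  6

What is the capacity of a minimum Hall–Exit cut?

Augment Hall→A→D→F→Exit: bottleneck 2, flow now 2.
Augment Hall→A→E→F→Exit: bottleneck 2, flow now 4.
Augment Hall→B→D→G→Exit: bottleneck 6, flow now 10.
Augment Hall→B→E→H→Exit: bottleneck 6, flow now 16.
No augmenting path remains; maximum flow = 16.
By max-flow min-cut, the minimum cut capacity equals the max flow.
In the residual graph, reachable from Hall: {Hall, A, B, C, D, E, F, H}.
Min-cut edges: D→G (6), F→Exit (4), H→Exit (6); capacity 6 + 4 + 6 = 16.

16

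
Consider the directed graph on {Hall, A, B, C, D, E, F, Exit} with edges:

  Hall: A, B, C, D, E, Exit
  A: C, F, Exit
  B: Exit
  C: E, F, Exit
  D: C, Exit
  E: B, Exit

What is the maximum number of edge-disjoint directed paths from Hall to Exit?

6

Assign every edge capacity 1; by Menger, the answer equals the max flow.
Path Hall→Exit (+1); total 1.
Path Hall→A→Exit (+1); total 2.
Path Hall→B→Exit (+1); total 3.
Path Hall→C→Exit (+1); total 4.
Path Hall→D→Exit (+1); total 5.
Path Hall→E→Exit (+1); total 6.
No residual Hall→Exit path; max flow = 6.
Certifying cut of size 6: {Hall→A, Hall→B, Hall→C, Hall→D, Hall→E, Hall→Exit}.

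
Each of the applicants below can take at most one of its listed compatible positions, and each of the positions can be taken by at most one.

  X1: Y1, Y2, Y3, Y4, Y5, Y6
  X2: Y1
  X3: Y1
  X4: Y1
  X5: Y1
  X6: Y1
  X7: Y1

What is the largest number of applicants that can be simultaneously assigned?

Unit-capacity flow: source→left, listed edges, right→sink; max matching = max flow.
Augmenting path X1→Y1 (+1); matched 1.
Augmenting path X2→Y1→X1→Y2 (+1); matched 2.
No augmenting path remains; maximum matching = 2.
König certificate: {X1, Y1} is a vertex cover of size 2 (every listed pair touches it), so no matching can be larger.

2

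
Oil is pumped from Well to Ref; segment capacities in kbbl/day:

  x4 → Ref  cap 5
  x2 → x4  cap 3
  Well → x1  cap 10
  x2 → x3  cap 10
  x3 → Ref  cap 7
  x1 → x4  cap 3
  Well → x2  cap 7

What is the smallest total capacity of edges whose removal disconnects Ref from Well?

Augment Well→x1→x4→Ref: bottleneck 3, flow now 3.
Augment Well→x2→x3→Ref: bottleneck 7, flow now 10.
No augmenting path remains; maximum flow = 10.
By max-flow min-cut, the minimum cut capacity equals the max flow.
In the residual graph, reachable from Well: {Well, x1}.
Min-cut edges: Well→x2 (7), x1→x4 (3); capacity 7 + 3 = 10.

10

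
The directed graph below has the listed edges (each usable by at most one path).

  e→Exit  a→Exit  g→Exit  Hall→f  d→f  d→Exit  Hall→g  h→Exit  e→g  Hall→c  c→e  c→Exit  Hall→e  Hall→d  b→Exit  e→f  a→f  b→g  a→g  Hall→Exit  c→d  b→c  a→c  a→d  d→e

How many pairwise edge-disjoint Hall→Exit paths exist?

5

Assign every edge capacity 1; by Menger, the answer equals the max flow.
Path Hall→Exit (+1); total 1.
Path Hall→c→Exit (+1); total 2.
Path Hall→d→Exit (+1); total 3.
Path Hall→e→Exit (+1); total 4.
Path Hall→g→Exit (+1); total 5.
No residual Hall→Exit path; max flow = 5.
Certifying cut of size 5: {Hall→Exit, Hall→c, Hall→d, Hall→e, Hall→g}.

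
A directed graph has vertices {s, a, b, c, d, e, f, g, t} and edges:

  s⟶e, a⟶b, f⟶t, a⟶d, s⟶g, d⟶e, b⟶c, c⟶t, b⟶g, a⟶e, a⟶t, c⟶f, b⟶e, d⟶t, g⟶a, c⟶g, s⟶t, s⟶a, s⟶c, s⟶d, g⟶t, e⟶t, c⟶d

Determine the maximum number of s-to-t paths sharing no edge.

Assign every edge capacity 1; by Menger, the answer equals the max flow.
Path s→t (+1); total 1.
Path s→a→t (+1); total 2.
Path s→c→t (+1); total 3.
Path s→d→t (+1); total 4.
Path s→e→t (+1); total 5.
Path s→g→t (+1); total 6.
No residual s→t path; max flow = 6.
Certifying cut of size 6: {s→a, s→c, s→d, s→e, s→g, s→t}.

6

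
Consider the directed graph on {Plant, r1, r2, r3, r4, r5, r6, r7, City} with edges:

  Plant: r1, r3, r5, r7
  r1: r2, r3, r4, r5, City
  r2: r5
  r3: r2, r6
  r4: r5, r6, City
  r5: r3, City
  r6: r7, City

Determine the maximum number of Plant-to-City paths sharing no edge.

Assign every edge capacity 1; by Menger, the answer equals the max flow.
Path Plant→r1→City (+1); total 1.
Path Plant→r5→City (+1); total 2.
Path Plant→r3→r6→City (+1); total 3.
No residual Plant→City path; max flow = 3.
Certifying cut of size 3: {Plant→r1, Plant→r3, Plant→r5}.

3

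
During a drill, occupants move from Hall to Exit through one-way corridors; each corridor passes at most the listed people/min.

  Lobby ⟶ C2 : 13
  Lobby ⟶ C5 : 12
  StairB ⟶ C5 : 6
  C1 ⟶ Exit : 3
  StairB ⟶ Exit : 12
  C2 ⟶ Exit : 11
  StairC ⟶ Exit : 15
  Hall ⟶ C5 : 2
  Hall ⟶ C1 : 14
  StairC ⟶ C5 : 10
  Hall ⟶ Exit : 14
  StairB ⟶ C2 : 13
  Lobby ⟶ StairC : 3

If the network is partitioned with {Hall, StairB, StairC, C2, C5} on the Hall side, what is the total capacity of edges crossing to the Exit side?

Edges leaving {Hall, StairB, StairC, C2, C5}: Hall→C1 (14), Hall→Exit (14), StairB→Exit (12), StairC→Exit (15), C2→Exit (11).
Cut capacity = 14 + 14 + 12 + 15 + 11 = 66.

66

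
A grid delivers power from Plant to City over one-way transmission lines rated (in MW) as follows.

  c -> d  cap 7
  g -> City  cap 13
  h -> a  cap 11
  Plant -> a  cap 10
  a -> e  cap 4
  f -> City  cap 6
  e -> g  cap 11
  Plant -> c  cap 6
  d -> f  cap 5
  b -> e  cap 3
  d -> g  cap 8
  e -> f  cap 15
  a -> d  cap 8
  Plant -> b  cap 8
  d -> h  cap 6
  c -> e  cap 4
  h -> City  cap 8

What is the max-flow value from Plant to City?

19

Augment Plant→a→d→f→City: bottleneck 5, flow now 5.
Augment Plant→a→d→g→City: bottleneck 3, flow now 8.
Augment Plant→a→e→f→City: bottleneck 1, flow now 9.
Augment Plant→a→e→g→City: bottleneck 1, flow now 10.
Augment Plant→b→e→g→City: bottleneck 3, flow now 13.
Augment Plant→c→d→g→City: bottleneck 5, flow now 18.
Augment Plant→c→d→h→City: bottleneck 1, flow now 19.
No augmenting path remains; maximum flow = 19.
In the residual graph, reachable from Plant: {Plant, b}.
Min-cut edges: Plant→a (10), Plant→c (6), b→e (3); capacity 10 + 6 + 3 = 19.
This cut is saturated, so no flow can exceed 19.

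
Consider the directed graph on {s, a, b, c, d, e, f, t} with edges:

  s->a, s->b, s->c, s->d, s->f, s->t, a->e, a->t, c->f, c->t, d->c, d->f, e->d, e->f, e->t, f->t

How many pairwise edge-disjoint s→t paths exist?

Assign every edge capacity 1; by Menger, the answer equals the max flow.
Path s→t (+1); total 1.
Path s→a→t (+1); total 2.
Path s→c→t (+1); total 3.
Path s→f→t (+1); total 4.
No residual s→t path; max flow = 4.
Certifying cut of size 4: {c→t, f→t, s→a, s→t}.

4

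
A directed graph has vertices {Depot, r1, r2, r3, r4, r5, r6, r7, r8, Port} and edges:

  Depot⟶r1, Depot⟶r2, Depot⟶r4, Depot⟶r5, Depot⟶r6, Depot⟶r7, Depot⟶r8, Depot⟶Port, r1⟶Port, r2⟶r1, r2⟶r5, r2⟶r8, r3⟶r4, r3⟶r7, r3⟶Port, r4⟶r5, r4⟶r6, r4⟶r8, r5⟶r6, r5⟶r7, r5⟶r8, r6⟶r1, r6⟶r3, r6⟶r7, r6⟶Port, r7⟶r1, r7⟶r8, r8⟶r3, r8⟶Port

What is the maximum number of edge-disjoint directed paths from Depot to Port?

5

Assign every edge capacity 1; by Menger, the answer equals the max flow.
Path Depot→Port (+1); total 1.
Path Depot→r1→Port (+1); total 2.
Path Depot→r6→Port (+1); total 3.
Path Depot→r8→Port (+1); total 4.
Path Depot→r2→r8→r3→Port (+1); total 5.
No residual Depot→Port path; max flow = 5.
Certifying cut of size 5: {Depot→Port, r1→Port, r3→Port, r6→Port, r8→Port}.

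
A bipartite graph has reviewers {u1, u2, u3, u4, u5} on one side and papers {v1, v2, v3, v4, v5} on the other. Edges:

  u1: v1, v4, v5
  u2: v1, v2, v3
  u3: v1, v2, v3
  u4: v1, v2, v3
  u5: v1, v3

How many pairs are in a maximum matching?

Unit-capacity flow: source→left, listed edges, right→sink; max matching = max flow.
Augmenting path u1→v1 (+1); matched 1.
Augmenting path u2→v2 (+1); matched 2.
Augmenting path u3→v3 (+1); matched 3.
Augmenting path u4→v1→u1→v4 (+1); matched 4.
No augmenting path remains; maximum matching = 4.
König certificate: {u1, v1, v2, v3} is a vertex cover of size 4 (every listed pair touches it), so no matching can be larger.

4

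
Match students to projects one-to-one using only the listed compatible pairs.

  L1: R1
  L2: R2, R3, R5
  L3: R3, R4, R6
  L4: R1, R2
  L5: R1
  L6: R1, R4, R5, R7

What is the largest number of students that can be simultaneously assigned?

5

Unit-capacity flow: source→left, listed edges, right→sink; max matching = max flow.
Augmenting path L1→R1 (+1); matched 1.
Augmenting path L2→R2 (+1); matched 2.
Augmenting path L3→R3 (+1); matched 3.
Augmenting path L6→R4 (+1); matched 4.
Augmenting path L4→R2→L2→R5 (+1); matched 5.
No augmenting path remains; maximum matching = 5.
König certificate: {L2, L3, L4, L6, R1} is a vertex cover of size 5 (every listed pair touches it), so no matching can be larger.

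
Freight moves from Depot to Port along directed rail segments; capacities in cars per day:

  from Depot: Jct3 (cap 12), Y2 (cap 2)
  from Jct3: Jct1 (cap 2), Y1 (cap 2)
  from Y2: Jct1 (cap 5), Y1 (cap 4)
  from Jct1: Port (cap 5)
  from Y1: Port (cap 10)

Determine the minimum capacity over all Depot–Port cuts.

6

Augment Depot→Jct3→Jct1→Port: bottleneck 2, flow now 2.
Augment Depot→Jct3→Y1→Port: bottleneck 2, flow now 4.
Augment Depot→Y2→Jct1→Port: bottleneck 2, flow now 6.
No augmenting path remains; maximum flow = 6.
By max-flow min-cut, the minimum cut capacity equals the max flow.
In the residual graph, reachable from Depot: {Depot, Jct3}.
Min-cut edges: Depot→Y2 (2), Jct3→Jct1 (2), Jct3→Y1 (2); capacity 2 + 2 + 2 = 6.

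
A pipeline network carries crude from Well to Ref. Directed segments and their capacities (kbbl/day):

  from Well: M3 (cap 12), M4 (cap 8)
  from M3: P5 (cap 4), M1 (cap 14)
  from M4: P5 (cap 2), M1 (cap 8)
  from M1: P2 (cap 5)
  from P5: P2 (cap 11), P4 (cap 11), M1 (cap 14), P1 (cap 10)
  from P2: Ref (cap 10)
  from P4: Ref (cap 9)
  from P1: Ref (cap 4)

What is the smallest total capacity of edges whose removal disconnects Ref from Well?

11

Augment Well→M3→M1→P2→Ref: bottleneck 5, flow now 5.
Augment Well→M3→P5→P2→Ref: bottleneck 4, flow now 9.
Augment Well→M4→P5→P2→Ref: bottleneck 1, flow now 10.
Augment Well→M4→P5→P4→Ref: bottleneck 1, flow now 11.
No augmenting path remains; maximum flow = 11.
By max-flow min-cut, the minimum cut capacity equals the max flow.
In the residual graph, reachable from Well: {Well, M3, M4, M1}.
Min-cut edges: M3→P5 (4), M4→P5 (2), M1→P2 (5); capacity 4 + 2 + 5 = 11.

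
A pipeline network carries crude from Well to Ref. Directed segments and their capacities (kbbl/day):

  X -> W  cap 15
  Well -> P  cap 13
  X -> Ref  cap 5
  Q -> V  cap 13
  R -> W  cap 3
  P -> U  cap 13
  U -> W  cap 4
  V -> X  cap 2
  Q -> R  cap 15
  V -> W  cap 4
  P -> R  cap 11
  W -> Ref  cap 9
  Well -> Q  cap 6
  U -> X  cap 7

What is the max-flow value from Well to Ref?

14

Augment Well→P→R→W→Ref: bottleneck 3, flow now 3.
Augment Well→P→U→W→Ref: bottleneck 4, flow now 7.
Augment Well→P→U→X→Ref: bottleneck 5, flow now 12.
Augment Well→Q→V→W→Ref: bottleneck 2, flow now 14.
No augmenting path remains; maximum flow = 14.
In the residual graph, reachable from Well: {Well, P, Q, R, U, V, W, X}.
Min-cut edges: W→Ref (9), X→Ref (5); capacity 9 + 5 = 14.
This cut is saturated, so no flow can exceed 14.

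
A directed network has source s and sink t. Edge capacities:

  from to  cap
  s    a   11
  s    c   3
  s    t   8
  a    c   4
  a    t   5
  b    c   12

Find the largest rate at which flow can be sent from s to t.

Augment s→t: bottleneck 8, flow now 8.
Augment s→a→t: bottleneck 5, flow now 13.
No augmenting path remains; maximum flow = 13.
In the residual graph, reachable from s: {s, a, c}.
Min-cut edges: s→t (8), a→t (5); capacity 8 + 5 = 13.
This cut is saturated, so no flow can exceed 13.

13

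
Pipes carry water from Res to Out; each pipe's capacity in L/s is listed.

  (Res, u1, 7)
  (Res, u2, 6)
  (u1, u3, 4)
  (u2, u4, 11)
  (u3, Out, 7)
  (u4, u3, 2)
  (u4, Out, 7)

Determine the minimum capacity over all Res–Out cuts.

10

Augment Res→u1→u3→Out: bottleneck 4, flow now 4.
Augment Res→u2→u4→Out: bottleneck 6, flow now 10.
No augmenting path remains; maximum flow = 10.
By max-flow min-cut, the minimum cut capacity equals the max flow.
In the residual graph, reachable from Res: {Res, u1}.
Min-cut edges: Res→u2 (6), u1→u3 (4); capacity 6 + 4 = 10.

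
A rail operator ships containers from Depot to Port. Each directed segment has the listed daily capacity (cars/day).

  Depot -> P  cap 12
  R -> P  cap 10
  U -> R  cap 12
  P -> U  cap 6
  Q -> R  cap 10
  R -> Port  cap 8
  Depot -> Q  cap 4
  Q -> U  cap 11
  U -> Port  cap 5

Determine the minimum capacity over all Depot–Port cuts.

Augment Depot→P→U→Port: bottleneck 5, flow now 5.
Augment Depot→Q→R→Port: bottleneck 4, flow now 9.
Augment Depot→P→U→R→Port: bottleneck 1, flow now 10.
No augmenting path remains; maximum flow = 10.
By max-flow min-cut, the minimum cut capacity equals the max flow.
In the residual graph, reachable from Depot: {Depot, P}.
Min-cut edges: Depot→Q (4), P→U (6); capacity 4 + 6 = 10.

10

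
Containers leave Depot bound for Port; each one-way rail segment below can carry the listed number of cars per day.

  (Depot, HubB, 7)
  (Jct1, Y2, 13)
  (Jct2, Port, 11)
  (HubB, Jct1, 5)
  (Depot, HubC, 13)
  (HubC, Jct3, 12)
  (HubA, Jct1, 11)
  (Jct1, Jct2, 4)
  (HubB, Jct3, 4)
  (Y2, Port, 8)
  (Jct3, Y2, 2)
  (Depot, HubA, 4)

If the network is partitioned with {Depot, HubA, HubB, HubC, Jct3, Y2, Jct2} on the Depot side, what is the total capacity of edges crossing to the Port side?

Edges leaving {Depot, HubA, HubB, HubC, Jct3, Y2, Jct2}: HubA→Jct1 (11), HubB→Jct1 (5), Y2→Port (8), Jct2→Port (11).
Cut capacity = 11 + 5 + 8 + 11 = 35.

35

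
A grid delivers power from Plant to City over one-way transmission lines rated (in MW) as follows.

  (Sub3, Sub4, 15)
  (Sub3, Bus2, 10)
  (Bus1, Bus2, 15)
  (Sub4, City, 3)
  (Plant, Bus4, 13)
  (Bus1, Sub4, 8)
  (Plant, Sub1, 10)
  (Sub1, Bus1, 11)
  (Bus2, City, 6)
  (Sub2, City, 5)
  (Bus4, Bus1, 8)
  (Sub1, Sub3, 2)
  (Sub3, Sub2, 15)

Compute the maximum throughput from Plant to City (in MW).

11

Augment Plant→Bus4→Bus1→Sub4→City: bottleneck 3, flow now 3.
Augment Plant→Bus4→Bus1→Bus2→City: bottleneck 5, flow now 8.
Augment Plant→Sub1→Sub3→Sub2→City: bottleneck 2, flow now 10.
Augment Plant→Sub1→Bus1→Bus2→City: bottleneck 1, flow now 11.
No augmenting path remains; maximum flow = 11.
In the residual graph, reachable from Plant: {Plant, Bus4, Sub1, Bus1, Sub4, Bus2}.
Min-cut edges: Sub1→Sub3 (2), Sub4→City (3), Bus2→City (6); capacity 2 + 3 + 6 = 11.
This cut is saturated, so no flow can exceed 11.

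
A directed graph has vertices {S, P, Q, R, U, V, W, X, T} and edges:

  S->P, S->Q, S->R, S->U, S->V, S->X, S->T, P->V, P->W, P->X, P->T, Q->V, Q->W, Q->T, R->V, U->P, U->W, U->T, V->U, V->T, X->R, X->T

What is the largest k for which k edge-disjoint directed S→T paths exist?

6

Assign every edge capacity 1; by Menger, the answer equals the max flow.
Path S→T (+1); total 1.
Path S→P→T (+1); total 2.
Path S→Q→T (+1); total 3.
Path S→U→T (+1); total 4.
Path S→V→T (+1); total 5.
Path S→X→T (+1); total 6.
No residual S→T path; max flow = 6.
Certifying cut of size 6: {P→T, S→Q, S→T, U→T, V→T, X→T}.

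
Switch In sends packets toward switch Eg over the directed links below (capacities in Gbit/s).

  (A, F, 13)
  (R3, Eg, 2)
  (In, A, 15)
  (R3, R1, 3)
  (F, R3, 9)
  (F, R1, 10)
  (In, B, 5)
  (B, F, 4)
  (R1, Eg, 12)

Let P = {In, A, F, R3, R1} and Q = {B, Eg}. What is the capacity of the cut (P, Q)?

19

Edges leaving {In, A, F, R3, R1}: In→B (5), R3→Eg (2), R1→Eg (12).
Cut capacity = 5 + 2 + 12 = 19.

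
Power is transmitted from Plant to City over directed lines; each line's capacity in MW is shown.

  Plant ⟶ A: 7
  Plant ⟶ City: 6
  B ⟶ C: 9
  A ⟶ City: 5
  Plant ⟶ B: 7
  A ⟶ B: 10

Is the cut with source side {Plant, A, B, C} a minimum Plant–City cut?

Yes — it is a minimum cut (capacity 11).

Given cut capacity: 6 + 5 = 11.
Augment Plant→City: bottleneck 6, flow now 6.
Augment Plant→A→City: bottleneck 5, flow now 11.
No augmenting path remains; maximum flow = 11.
Cut capacity 11 equals the max flow, so it is a minimum cut.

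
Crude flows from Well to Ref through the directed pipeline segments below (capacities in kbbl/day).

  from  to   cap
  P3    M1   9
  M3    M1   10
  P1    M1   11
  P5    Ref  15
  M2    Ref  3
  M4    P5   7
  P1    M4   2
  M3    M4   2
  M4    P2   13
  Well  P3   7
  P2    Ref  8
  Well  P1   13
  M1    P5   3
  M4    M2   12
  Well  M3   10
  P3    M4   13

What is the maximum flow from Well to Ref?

14

Augment Well→P3→M4→M2→Ref: bottleneck 3, flow now 3.
Augment Well→P3→M4→P5→Ref: bottleneck 4, flow now 7.
Augment Well→P1→M4→P5→Ref: bottleneck 2, flow now 9.
Augment Well→P1→M1→P5→Ref: bottleneck 3, flow now 12.
Augment Well→M3→M4→P5→Ref: bottleneck 1, flow now 13.
Augment Well→M3→M4→P2→Ref: bottleneck 1, flow now 14.
No augmenting path remains; maximum flow = 14.
In the residual graph, reachable from Well: {Well, P1, M3, M1}.
Min-cut edges: Well→P3 (7), P1→M4 (2), M3→M4 (2), M1→P5 (3); capacity 7 + 2 + 2 + 3 = 14.
This cut is saturated, so no flow can exceed 14.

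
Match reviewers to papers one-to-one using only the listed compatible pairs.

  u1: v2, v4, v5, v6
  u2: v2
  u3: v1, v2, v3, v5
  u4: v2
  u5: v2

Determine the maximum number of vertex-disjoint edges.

Unit-capacity flow: source→left, listed edges, right→sink; max matching = max flow.
Augmenting path u1→v2 (+1); matched 1.
Augmenting path u3→v1 (+1); matched 2.
Augmenting path u2→v2→u1→v4 (+1); matched 3.
No augmenting path remains; maximum matching = 3.
König certificate: {u1, u3, v2} is a vertex cover of size 3 (every listed pair touches it), so no matching can be larger.

3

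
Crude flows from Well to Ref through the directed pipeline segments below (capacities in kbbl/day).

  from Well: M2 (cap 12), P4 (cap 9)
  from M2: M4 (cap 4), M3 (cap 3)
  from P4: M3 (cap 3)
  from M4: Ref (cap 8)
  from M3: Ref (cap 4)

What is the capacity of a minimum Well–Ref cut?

Augment Well→M2→M4→Ref: bottleneck 4, flow now 4.
Augment Well→M2→M3→Ref: bottleneck 3, flow now 7.
Augment Well→P4→M3→Ref: bottleneck 1, flow now 8.
No augmenting path remains; maximum flow = 8.
By max-flow min-cut, the minimum cut capacity equals the max flow.
In the residual graph, reachable from Well: {Well, M2, P4, M3}.
Min-cut edges: M2→M4 (4), M3→Ref (4); capacity 4 + 4 = 8.

8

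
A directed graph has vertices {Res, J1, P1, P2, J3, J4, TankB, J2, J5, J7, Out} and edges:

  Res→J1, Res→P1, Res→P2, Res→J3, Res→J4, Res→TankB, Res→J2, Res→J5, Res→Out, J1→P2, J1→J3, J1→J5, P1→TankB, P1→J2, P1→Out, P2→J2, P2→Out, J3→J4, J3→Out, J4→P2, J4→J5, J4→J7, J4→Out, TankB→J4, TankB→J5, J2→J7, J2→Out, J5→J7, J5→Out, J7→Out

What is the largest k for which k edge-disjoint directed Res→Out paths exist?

Assign every edge capacity 1; by Menger, the answer equals the max flow.
Path Res→Out (+1); total 1.
Path Res→P1→Out (+1); total 2.
Path Res→P2→Out (+1); total 3.
Path Res→J3→Out (+1); total 4.
Path Res→J4→Out (+1); total 5.
Path Res→J2→Out (+1); total 6.
Path Res→J5→Out (+1); total 7.
Path Res→J1→J5→J7→Out (+1); total 8.
No residual Res→Out path; max flow = 8.
Certifying cut of size 8: {J2→Out, J3→Out, J4→Out, J5→Out, J7→Out, P2→Out, Res→Out, Res→P1}.

8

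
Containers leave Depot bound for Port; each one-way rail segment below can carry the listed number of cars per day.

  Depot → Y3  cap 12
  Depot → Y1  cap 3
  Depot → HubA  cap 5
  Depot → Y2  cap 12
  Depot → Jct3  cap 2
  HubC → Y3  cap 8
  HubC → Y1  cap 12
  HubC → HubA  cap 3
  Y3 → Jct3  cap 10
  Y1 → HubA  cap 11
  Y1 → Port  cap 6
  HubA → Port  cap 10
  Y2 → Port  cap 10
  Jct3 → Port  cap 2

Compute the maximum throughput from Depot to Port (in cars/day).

20

Augment Depot→Y1→Port: bottleneck 3, flow now 3.
Augment Depot→HubA→Port: bottleneck 5, flow now 8.
Augment Depot→Y2→Port: bottleneck 10, flow now 18.
Augment Depot→Jct3→Port: bottleneck 2, flow now 20.
No augmenting path remains; maximum flow = 20.
In the residual graph, reachable from Depot: {Depot, Y3, Y2, Jct3}.
Min-cut edges: Depot→Y1 (3), Depot→HubA (5), Y2→Port (10), Jct3→Port (2); capacity 3 + 5 + 10 + 2 = 20.
This cut is saturated, so no flow can exceed 20.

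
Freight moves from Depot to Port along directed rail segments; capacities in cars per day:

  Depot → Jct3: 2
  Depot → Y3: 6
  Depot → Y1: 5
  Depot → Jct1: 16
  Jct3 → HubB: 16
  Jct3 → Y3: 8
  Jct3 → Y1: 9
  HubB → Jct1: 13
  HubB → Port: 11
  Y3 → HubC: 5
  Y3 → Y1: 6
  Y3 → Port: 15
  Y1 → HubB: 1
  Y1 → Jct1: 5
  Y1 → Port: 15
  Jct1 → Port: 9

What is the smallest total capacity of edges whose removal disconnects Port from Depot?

22

Augment Depot→Y3→Port: bottleneck 6, flow now 6.
Augment Depot→Y1→Port: bottleneck 5, flow now 11.
Augment Depot→Jct1→Port: bottleneck 9, flow now 20.
Augment Depot→Jct3→HubB→Port: bottleneck 2, flow now 22.
No augmenting path remains; maximum flow = 22.
By max-flow min-cut, the minimum cut capacity equals the max flow.
In the residual graph, reachable from Depot: {Depot, Jct1}.
Min-cut edges: Depot→Jct3 (2), Depot→Y3 (6), Depot→Y1 (5), Jct1→Port (9); capacity 2 + 6 + 5 + 9 = 22.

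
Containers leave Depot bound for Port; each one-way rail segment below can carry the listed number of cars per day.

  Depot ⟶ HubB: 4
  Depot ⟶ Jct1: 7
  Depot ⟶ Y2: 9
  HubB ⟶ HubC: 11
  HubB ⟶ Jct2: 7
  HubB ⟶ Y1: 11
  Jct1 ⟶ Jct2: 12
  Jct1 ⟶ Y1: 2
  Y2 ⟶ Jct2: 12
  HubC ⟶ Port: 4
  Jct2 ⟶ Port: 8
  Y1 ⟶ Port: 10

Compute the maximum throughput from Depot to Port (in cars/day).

Augment Depot→HubB→HubC→Port: bottleneck 4, flow now 4.
Augment Depot→Jct1→Jct2→Port: bottleneck 7, flow now 11.
Augment Depot→Y2→Jct2→Port: bottleneck 1, flow now 12.
Augment Depot→Y2→Jct2→Jct1→Y1→Port: bottleneck 2, flow now 14. (uses reverse residual edge)
No augmenting path remains; maximum flow = 14.
In the residual graph, reachable from Depot: {Depot, Jct1, Y2, Jct2}.
Min-cut edges: Depot→HubB (4), Jct1→Y1 (2), Jct2→Port (8); capacity 4 + 2 + 8 = 14.
This cut is saturated, so no flow can exceed 14.

14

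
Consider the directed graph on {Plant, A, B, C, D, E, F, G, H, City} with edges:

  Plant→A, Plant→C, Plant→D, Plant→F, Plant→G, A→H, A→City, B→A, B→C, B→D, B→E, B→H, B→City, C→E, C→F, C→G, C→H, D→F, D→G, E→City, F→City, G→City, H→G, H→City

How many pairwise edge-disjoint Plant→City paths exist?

Assign every edge capacity 1; by Menger, the answer equals the max flow.
Path Plant→A→City (+1); total 1.
Path Plant→F→City (+1); total 2.
Path Plant→G→City (+1); total 3.
Path Plant→C→E→City (+1); total 4.
No residual Plant→City path; max flow = 4.
Certifying cut of size 4: {F→City, G→City, Plant→A, Plant→C}.

4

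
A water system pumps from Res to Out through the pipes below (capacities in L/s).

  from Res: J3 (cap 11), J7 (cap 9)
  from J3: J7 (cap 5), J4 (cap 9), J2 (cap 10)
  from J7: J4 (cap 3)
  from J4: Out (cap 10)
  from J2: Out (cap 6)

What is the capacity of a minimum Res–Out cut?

14

Augment Res→J3→J4→Out: bottleneck 9, flow now 9.
Augment Res→J3→J2→Out: bottleneck 2, flow now 11.
Augment Res→J7→J4→Out: bottleneck 1, flow now 12.
Augment Res→J7→J4→J3→J2→Out: bottleneck 2, flow now 14. (uses reverse residual edge)
No augmenting path remains; maximum flow = 14.
By max-flow min-cut, the minimum cut capacity equals the max flow.
In the residual graph, reachable from Res: {Res, J7}.
Min-cut edges: Res→J3 (11), J7→J4 (3); capacity 11 + 3 = 14.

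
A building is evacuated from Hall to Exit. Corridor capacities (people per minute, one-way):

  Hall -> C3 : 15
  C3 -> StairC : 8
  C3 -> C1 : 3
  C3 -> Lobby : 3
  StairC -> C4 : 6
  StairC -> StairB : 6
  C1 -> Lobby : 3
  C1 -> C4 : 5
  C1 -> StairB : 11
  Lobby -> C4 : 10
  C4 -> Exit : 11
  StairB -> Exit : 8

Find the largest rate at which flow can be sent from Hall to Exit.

14

Augment Hall→C3→StairC→C4→Exit: bottleneck 6, flow now 6.
Augment Hall→C3→StairC→StairB→Exit: bottleneck 2, flow now 8.
Augment Hall→C3→C1→C4→Exit: bottleneck 3, flow now 11.
Augment Hall→C3→Lobby→C4→Exit: bottleneck 2, flow now 13.
Augment Hall→C3→Lobby→C4→StairC→StairB→Exit: bottleneck 1, flow now 14. (uses reverse residual edge)
No augmenting path remains; maximum flow = 14.
In the residual graph, reachable from Hall: {Hall, C3}.
Min-cut edges: C3→StairC (8), C3→C1 (3), C3→Lobby (3); capacity 8 + 3 + 3 = 14.
This cut is saturated, so no flow can exceed 14.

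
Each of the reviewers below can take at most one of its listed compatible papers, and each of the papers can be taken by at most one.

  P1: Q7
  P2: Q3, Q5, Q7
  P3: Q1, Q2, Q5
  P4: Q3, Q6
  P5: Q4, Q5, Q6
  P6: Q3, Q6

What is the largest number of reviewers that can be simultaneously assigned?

Unit-capacity flow: source→left, listed edges, right→sink; max matching = max flow.
Augmenting path P1→Q7 (+1); matched 1.
Augmenting path P2→Q3 (+1); matched 2.
Augmenting path P3→Q1 (+1); matched 3.
Augmenting path P4→Q6 (+1); matched 4.
Augmenting path P5→Q4 (+1); matched 5.
Augmenting path P6→Q3→P2→Q5 (+1); matched 6.
No augmenting path remains; maximum matching = 6.
König certificate: {P1, P2, P3, P4, P5, P6} is a vertex cover of size 6 (every listed pair touches it), so no matching can be larger.

6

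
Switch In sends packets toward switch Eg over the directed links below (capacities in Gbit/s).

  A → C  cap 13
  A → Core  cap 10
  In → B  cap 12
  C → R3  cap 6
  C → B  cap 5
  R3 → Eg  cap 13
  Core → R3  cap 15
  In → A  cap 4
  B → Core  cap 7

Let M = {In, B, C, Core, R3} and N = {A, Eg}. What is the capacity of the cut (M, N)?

17

Edges leaving {In, B, C, Core, R3}: In→A (4), R3→Eg (13).
Cut capacity = 4 + 13 = 17.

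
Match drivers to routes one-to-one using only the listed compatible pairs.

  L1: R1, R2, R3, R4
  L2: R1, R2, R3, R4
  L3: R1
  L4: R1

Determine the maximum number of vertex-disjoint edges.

Unit-capacity flow: source→left, listed edges, right→sink; max matching = max flow.
Augmenting path L1→R1 (+1); matched 1.
Augmenting path L2→R2 (+1); matched 2.
Augmenting path L3→R1→L1→R3 (+1); matched 3.
No augmenting path remains; maximum matching = 3.
König certificate: {L1, L2, R1} is a vertex cover of size 3 (every listed pair touches it), so no matching can be larger.

3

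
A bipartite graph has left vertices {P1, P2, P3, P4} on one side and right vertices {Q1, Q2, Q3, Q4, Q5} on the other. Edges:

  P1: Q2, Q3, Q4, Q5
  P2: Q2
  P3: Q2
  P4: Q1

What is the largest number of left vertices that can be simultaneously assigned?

Unit-capacity flow: source→left, listed edges, right→sink; max matching = max flow.
Augmenting path P1→Q2 (+1); matched 1.
Augmenting path P4→Q1 (+1); matched 2.
Augmenting path P2→Q2→P1→Q3 (+1); matched 3.
No augmenting path remains; maximum matching = 3.
König certificate: {P1, P4, Q2} is a vertex cover of size 3 (every listed pair touches it), so no matching can be larger.

3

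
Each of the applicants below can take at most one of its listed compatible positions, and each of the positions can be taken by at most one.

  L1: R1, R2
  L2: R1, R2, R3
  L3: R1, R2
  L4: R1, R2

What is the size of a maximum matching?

3

Unit-capacity flow: source→left, listed edges, right→sink; max matching = max flow.
Augmenting path L1→R1 (+1); matched 1.
Augmenting path L2→R2 (+1); matched 2.
Augmenting path L3→R2→L2→R3 (+1); matched 3.
No augmenting path remains; maximum matching = 3.
König certificate: {L2, R1, R2} is a vertex cover of size 3 (every listed pair touches it), so no matching can be larger.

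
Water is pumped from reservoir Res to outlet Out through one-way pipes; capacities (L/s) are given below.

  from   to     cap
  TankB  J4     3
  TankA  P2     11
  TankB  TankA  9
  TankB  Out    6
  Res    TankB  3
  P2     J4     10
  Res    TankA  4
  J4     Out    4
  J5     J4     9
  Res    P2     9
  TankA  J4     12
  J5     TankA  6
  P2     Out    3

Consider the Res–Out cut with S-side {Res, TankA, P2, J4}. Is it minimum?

Yes — it is a minimum cut (capacity 10).

Given cut capacity: 3 + 3 + 4 = 10.
Augment Res→TankB→Out: bottleneck 3, flow now 3.
Augment Res→P2→Out: bottleneck 3, flow now 6.
Augment Res→TankA→J4→Out: bottleneck 4, flow now 10.
No augmenting path remains; maximum flow = 10.
Cut capacity 10 equals the max flow, so it is a minimum cut.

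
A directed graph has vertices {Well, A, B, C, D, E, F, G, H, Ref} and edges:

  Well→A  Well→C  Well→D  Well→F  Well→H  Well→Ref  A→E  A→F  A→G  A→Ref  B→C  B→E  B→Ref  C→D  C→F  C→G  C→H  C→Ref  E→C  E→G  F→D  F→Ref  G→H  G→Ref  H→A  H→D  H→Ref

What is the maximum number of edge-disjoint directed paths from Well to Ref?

Assign every edge capacity 1; by Menger, the answer equals the max flow.
Path Well→Ref (+1); total 1.
Path Well→A→Ref (+1); total 2.
Path Well→C→Ref (+1); total 3.
Path Well→F→Ref (+1); total 4.
Path Well→H→Ref (+1); total 5.
No residual Well→Ref path; max flow = 5.
Certifying cut of size 5: {Well→A, Well→C, Well→F, Well→H, Well→Ref}.

5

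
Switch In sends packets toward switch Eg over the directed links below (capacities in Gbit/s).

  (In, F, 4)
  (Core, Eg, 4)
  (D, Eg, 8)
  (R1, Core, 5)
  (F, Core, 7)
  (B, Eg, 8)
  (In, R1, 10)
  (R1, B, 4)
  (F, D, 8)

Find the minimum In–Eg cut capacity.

12

Augment In→R1→B→Eg: bottleneck 4, flow now 4.
Augment In→R1→Core→Eg: bottleneck 4, flow now 8.
Augment In→F→D→Eg: bottleneck 4, flow now 12.
No augmenting path remains; maximum flow = 12.
By max-flow min-cut, the minimum cut capacity equals the max flow.
In the residual graph, reachable from In: {In, R1, Core}.
Min-cut edges: In→F (4), R1→B (4), Core→Eg (4); capacity 4 + 4 + 4 = 12.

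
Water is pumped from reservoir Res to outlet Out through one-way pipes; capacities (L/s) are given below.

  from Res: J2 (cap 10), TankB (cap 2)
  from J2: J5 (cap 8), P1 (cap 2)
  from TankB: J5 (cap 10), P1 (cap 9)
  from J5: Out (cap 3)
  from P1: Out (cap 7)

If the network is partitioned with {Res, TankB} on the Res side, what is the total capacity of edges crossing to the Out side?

29

Edges leaving {Res, TankB}: Res→J2 (10), TankB→J5 (10), TankB→P1 (9).
Cut capacity = 10 + 10 + 9 = 29.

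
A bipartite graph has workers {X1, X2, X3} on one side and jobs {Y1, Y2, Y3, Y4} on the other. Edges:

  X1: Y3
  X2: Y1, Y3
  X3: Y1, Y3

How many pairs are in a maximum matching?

Unit-capacity flow: source→left, listed edges, right→sink; max matching = max flow.
Augmenting path X1→Y3 (+1); matched 1.
Augmenting path X2→Y1 (+1); matched 2.
No augmenting path remains; maximum matching = 2.
König certificate: {Y1, Y3} is a vertex cover of size 2 (every listed pair touches it), so no matching can be larger.

2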